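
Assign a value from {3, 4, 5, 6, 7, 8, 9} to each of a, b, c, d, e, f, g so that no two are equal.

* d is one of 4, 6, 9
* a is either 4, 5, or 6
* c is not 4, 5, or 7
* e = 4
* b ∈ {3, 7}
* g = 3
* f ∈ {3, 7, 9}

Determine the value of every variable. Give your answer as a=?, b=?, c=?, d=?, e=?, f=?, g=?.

e has just one choice, so e = 4. Strike 4 from a, d.
That leaves g = 3. Strike 3 from b, c, f.
b's domain is down to {7}, so b = 7. Eliminate 7 elsewhere: f.
f has just one choice, so f = 9. Strike 9 from c, d.
d has just one choice, so d = 6. Strike 6 from a, c.
a's domain is down to {5}, so a = 5.
c must be 8 (only option left).

a=5, b=7, c=8, d=6, e=4, f=9, g=3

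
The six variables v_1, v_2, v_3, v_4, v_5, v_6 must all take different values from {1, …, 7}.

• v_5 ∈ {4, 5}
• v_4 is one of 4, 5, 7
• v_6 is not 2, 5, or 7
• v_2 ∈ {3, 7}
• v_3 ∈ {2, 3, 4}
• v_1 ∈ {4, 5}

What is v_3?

v_1 and v_5 share exactly the 2 values {4, 5}; by pigeonhole those values go to them, so strike 4, 5 from v_3, v_4, v_6.
v_4 has just one choice, so v_4 = 7. So v_2 can't be 7.
v_2's domain is down to {3}, so v_2 = 3. Remove 3 from v_3, v_6.
So v_3 = 2.

2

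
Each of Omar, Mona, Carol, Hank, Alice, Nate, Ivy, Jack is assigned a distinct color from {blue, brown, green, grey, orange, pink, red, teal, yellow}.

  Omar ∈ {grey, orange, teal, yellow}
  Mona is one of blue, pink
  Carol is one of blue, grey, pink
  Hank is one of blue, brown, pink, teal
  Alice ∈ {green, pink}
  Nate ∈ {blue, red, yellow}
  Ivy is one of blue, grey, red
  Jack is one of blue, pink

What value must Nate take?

yellow

Mona and Jack share exactly the 2 values {blue, pink}; by pigeonhole those values go to them, so strike blue, pink from Carol, Hank, Alice, Nate, Ivy.
That leaves Carol = grey. Remove grey from Omar, Ivy.
Alice has just one choice, so Alice = green.
Ivy has just one choice, so Ivy = red. Remove red from Nate.
So Nate = yellow.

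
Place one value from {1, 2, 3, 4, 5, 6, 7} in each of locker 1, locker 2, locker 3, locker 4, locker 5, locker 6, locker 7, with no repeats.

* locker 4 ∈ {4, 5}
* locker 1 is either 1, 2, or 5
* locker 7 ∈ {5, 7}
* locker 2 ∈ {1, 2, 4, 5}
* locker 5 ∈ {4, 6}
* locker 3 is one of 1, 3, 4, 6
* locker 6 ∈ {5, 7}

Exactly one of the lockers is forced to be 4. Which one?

The 7 variables together cover exactly {1, 2, 3, 4, 5, 6, 7} — 7 values for 7 variables — and 3 appears only in locker 3's list, so locker 3 = 3.
The 6 still-open variables together cover exactly {1, 2, 4, 5, 6, 7} — 6 values for 6 variables — and 6 appears only in locker 5's list, so locker 5 = 6.
The 2 variables locker 6 and locker 7 are confined to {5, 7}, which locks those values in; drop them from locker 1, locker 2, locker 4.
So 4 goes to locker 4.

locker 4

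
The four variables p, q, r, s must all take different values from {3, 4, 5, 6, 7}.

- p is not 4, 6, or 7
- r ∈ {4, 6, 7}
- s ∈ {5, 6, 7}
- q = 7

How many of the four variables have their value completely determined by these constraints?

q has just one choice, so q = 7. Remove 7 from r, s.
Determined: q=7. The other variables each still have more than one consistent value. That makes 1.

1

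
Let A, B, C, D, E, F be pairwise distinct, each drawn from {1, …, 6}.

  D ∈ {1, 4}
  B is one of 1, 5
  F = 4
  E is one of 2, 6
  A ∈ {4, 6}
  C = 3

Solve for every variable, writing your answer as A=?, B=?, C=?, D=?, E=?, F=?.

A=6, B=5, C=3, D=1, E=2, F=4

C must be 3 (only option left).
F's domain is down to {4}, so F = 4. Eliminate 4 elsewhere: A, D.
A has just one choice, so A = 6. Remove 6 from E.
D must be 1 (only option left). So B can't be 1.
E must be 2 (only option left).
B has just one choice, so B = 5.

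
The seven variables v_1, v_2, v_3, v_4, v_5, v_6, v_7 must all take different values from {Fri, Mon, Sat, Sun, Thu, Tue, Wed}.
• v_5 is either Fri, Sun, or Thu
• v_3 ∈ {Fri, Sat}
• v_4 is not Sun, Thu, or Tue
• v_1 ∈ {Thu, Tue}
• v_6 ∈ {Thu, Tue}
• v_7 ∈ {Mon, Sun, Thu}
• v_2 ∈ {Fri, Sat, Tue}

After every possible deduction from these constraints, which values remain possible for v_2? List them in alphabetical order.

The 7 variables together cover exactly {Fri, Mon, Sat, Sun, Thu, Tue, Wed} — 7 values for 7 variables — and Wed appears only in v_4's list, so v_4 = Wed.
The 6 still-open variables draw from only 6 values {Fri, Mon, Sat, Sun, Thu, Tue}, so each is used; only v_7 can be Mon, hence v_7 = Mon.
The 5 still-open variables together cover exactly {Fri, Sat, Sun, Thu, Tue} — 5 values for 5 variables — and Sun appears only in v_5's list, so v_5 = Sun.
v_1 and v_6 between them cover only {Thu, Tue} — a naked pair. Remove those values from v_2.
No further eliminations apply; v_2 can still be any of Fri, Sat.

Fri, Sat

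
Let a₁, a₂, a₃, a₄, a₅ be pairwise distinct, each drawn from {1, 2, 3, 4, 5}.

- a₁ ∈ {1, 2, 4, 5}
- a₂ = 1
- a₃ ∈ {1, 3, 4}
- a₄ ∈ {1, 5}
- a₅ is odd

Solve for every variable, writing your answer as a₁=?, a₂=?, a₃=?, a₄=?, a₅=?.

a₁=2, a₂=1, a₃=4, a₄=5, a₅=3

a₂ must be 1 (only option left). So a₁, a₃, a₄, a₅ can't be 1.
a₄ has just one choice, so a₄ = 5. Remove 5 from a₁, a₅.
a₅ has just one choice, so a₅ = 3. Strike 3 from a₃.
a₃ has just one choice, so a₃ = 4. Remove 4 from a₁.
a₁ must be 2 (only option left).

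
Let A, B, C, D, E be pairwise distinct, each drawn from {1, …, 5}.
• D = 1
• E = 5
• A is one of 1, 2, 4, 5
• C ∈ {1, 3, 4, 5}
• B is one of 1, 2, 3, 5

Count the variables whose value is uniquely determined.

D must be 1 (only option left). So A, B, C can't be 1.
E has just one choice, so E = 5. Eliminate 5 elsewhere: A, B, C.
Determined: D=1, E=5. The other variables each still have more than one consistent value. That makes 2.

2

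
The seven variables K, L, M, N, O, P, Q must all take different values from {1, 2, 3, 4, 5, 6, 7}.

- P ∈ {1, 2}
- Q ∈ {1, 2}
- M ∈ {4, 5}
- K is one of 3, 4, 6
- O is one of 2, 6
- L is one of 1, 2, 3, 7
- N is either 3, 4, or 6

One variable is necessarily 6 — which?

Among the 7 variables, 5 fits only M (and all 7 values in {1, 2, 3, 4, 5, 6, 7} must be used), so M = 5.
The 6 still-open variables together cover exactly {1, 2, 3, 4, 6, 7} — 6 values for 6 variables — and 7 appears only in L's list, so L = 7.
P and Q share exactly the 2 values {1, 2}; by pigeonhole those values go to them, so strike 1, 2 from O.
So 6 goes to O.

O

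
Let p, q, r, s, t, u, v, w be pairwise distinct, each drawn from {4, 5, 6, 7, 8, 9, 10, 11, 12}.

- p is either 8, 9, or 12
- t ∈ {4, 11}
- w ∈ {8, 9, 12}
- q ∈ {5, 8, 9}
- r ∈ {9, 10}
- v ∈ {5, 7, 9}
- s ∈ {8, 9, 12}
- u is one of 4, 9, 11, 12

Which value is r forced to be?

10

Among the 8 variables, 7 fits only v (and all 8 values in {4, 5, 7, 8, 9, 10, 11, 12} must be used), so v = 7.
Among the 7 still-open variables, 5 fits only q (and all 7 values in {4, 5, 8, 9, 10, 11, 12} must be used), so q = 5.
The 6 still-open variables together cover exactly {4, 8, 9, 10, 11, 12} — 6 values for 6 variables — and 10 appears only in r's list, so r = 10.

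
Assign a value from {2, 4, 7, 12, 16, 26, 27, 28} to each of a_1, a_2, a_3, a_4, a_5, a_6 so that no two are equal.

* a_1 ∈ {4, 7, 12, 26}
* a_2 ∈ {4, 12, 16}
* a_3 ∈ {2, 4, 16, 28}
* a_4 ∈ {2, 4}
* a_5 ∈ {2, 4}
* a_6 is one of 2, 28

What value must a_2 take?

12

a_4 and a_5 share exactly the 2 values {2, 4}; by pigeonhole those values go to them, so strike 2, 4 from a_1, a_2, a_3, a_6.
That leaves a_6 = 28. Remove 28 from a_3.
a_3 has just one choice, so a_3 = 16. Remove 16 from a_2.
So a_2 = 12.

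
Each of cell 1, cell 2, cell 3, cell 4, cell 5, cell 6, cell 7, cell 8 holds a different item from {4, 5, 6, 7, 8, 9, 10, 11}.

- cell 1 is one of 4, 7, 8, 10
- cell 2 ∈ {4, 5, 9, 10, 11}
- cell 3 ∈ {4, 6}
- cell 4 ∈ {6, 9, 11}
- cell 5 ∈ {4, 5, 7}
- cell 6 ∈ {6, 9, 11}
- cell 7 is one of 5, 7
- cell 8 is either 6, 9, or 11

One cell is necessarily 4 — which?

The 8 variables together cover exactly {4, 5, 6, 7, 8, 9, 10, 11} — 8 values for 8 variables — and 8 appears only in cell 1's list, so cell 1 = 8.
Among the 7 still-open variables, 10 fits only cell 2 (and all 7 values in {4, 5, 6, 7, 9, 10, 11} must be used), so cell 2 = 10.
cell 4, cell 6, cell 8 share exactly the 3 values {6, 9, 11}; by pigeonhole those values go to them, so strike 6, 9, 11 from cell 3.

cell 3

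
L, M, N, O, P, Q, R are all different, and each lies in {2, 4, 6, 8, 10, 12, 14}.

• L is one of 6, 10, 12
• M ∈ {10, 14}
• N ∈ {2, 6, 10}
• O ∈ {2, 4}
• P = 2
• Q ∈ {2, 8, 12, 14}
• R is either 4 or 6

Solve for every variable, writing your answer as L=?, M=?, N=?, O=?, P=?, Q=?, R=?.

P's domain is down to {2}, so P = 2. Eliminate 2 elsewhere: N, O, Q.
O must be 4 (only option left). So R can't be 4.
That leaves R = 6. Strike 6 from L, N.
That leaves N = 10. Strike 10 from L, M.
L must be 12 (only option left). So Q can't be 12.
That leaves M = 14. Strike 14 from Q.
Q must be 8 (only option left).

L=12, M=14, N=10, O=4, P=2, Q=8, R=6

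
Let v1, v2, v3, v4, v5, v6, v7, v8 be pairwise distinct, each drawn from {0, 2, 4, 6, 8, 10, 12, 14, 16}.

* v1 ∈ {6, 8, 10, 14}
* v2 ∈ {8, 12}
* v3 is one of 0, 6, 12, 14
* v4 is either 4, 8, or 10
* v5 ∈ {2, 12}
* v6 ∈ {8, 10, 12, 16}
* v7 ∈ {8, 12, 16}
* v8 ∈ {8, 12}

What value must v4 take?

4

v2 and v8 share exactly the 2 values {8, 12}; by pigeonhole those values go to them, so strike 8, 12 from v1, v3, v4, v5, v6, v7.
That leaves v5 = 2.
v7's domain is down to {16}, so v7 = 16. So v6 can't be 16.
v6 has just one choice, so v6 = 10. Strike 10 from v1, v4.
So v4 = 4.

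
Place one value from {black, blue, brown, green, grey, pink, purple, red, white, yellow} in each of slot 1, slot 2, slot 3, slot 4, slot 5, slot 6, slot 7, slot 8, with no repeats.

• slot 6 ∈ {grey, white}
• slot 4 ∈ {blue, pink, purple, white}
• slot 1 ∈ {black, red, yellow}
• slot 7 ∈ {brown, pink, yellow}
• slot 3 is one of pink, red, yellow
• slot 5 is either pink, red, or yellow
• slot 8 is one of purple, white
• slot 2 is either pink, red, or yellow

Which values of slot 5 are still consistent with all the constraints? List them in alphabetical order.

slot 2, slot 3, slot 5 share exactly the 3 values {pink, red, yellow}; by pigeonhole those values go to them, so strike pink, red, yellow from slot 1, slot 4, slot 7.
slot 1's domain is down to {black}, so slot 1 = black.
slot 7 has just one choice, so slot 7 = brown.
No further eliminations apply; slot 5 can still be any of pink, red, yellow.

pink, red, yellow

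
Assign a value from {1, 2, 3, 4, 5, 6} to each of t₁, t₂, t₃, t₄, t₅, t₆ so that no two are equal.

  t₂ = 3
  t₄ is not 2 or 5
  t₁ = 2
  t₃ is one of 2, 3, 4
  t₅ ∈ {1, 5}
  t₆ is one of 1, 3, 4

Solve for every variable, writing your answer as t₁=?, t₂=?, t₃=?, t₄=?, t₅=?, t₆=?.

t₁=2, t₂=3, t₃=4, t₄=6, t₅=5, t₆=1

t₁ has just one choice, so t₁ = 2. So t₃ can't be 2.
That leaves t₂ = 3. Strike 3 from t₃, t₄, t₆.
t₃'s domain is down to {4}, so t₃ = 4. Remove 4 from t₄, t₆.
That leaves t₆ = 1. Strike 1 from t₄, t₅.
t₄ has just one choice, so t₄ = 6.
t₅ must be 5 (only option left).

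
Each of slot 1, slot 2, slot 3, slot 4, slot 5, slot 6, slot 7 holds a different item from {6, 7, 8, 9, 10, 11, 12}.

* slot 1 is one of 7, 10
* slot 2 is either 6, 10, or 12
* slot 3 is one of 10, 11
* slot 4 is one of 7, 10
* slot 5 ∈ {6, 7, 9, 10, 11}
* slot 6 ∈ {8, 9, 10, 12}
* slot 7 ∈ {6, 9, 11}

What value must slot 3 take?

Among the 7 variables, 8 fits only slot 6 (and all 7 values in {6, 7, 8, 9, 10, 11, 12} must be used), so slot 6 = 8.
Among the 6 still-open variables, 12 fits only slot 2 (and all 6 values in {6, 7, 9, 10, 11, 12} must be used), so slot 2 = 12.
The 2 variables slot 1 and slot 4 are confined to {7, 10}, which locks those values in; drop them from slot 3, slot 5.
So slot 3 = 11.

11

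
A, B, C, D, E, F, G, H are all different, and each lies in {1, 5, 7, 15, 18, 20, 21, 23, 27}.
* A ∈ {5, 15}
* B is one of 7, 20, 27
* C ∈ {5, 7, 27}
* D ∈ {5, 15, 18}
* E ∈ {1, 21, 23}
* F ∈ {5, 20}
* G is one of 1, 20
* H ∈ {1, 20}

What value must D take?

18

G and H share exactly the 2 values {1, 20}; by pigeonhole those values go to them, so strike 1, 20 from B, E, F.
F's domain is down to {5}, so F = 5. Eliminate 5 elsewhere: A, C, D.
A's domain is down to {15}, so A = 15. So D can't be 15.
So D = 18.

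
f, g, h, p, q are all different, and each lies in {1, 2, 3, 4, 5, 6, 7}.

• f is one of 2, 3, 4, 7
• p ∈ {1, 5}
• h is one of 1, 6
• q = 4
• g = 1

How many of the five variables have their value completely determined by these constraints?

4

g must be 1 (only option left). Strike 1 from h, p.
h must be 6 (only option left).
p's domain is down to {5}, so p = 5.
That leaves q = 4. Remove 4 from f.
Determined: g=1, h=6, p=5, q=4. The other variables each still have more than one consistent value. That makes 4.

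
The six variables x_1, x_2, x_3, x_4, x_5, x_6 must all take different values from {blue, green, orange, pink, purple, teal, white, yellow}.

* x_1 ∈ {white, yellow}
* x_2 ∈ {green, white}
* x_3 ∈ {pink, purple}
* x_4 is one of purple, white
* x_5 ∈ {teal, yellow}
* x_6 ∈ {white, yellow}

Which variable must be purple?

x_4

The 6 variables together cover exactly {green, pink, purple, teal, white, yellow} — 6 values for 6 variables — and green appears only in x_2's list, so x_2 = green.
The 5 still-open variables draw from only 5 values {pink, purple, teal, white, yellow}, so each is used; only x_3 can be pink, hence x_3 = pink.
The 4 still-open variables draw from only 4 values {purple, teal, white, yellow}, so each is used; only x_4 can be purple, hence x_4 = purple.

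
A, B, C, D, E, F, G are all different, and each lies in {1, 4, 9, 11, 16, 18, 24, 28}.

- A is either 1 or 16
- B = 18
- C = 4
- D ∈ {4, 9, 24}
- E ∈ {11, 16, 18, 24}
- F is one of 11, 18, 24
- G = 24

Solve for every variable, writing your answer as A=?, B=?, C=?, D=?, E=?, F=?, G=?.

A=1, B=18, C=4, D=9, E=16, F=11, G=24

B's domain is down to {18}, so B = 18. Remove 18 from E, F.
C's domain is down to {4}, so C = 4. Strike 4 from D.
G's domain is down to {24}, so G = 24. So D, E, F can't be 24.
D has just one choice, so D = 9.
F has just one choice, so F = 11. Eliminate 11 elsewhere: E.
E's domain is down to {16}, so E = 16. Remove 16 from A.
That leaves A = 1.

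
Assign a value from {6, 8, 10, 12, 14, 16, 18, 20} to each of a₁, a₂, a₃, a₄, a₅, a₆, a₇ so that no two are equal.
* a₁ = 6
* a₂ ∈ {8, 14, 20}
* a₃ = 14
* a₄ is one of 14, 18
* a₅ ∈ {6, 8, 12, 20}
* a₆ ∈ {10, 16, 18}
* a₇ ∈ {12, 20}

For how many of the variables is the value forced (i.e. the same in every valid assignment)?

3

a₁ must be 6 (only option left). Remove 6 from a₅.
a₃ must be 14 (only option left). Remove 14 from a₂, a₄.
a₄'s domain is down to {18}, so a₄ = 18. Eliminate 18 elsewhere: a₆.
Determined: a₁=6, a₃=14, a₄=18. The other variables each still have more than one consistent value. That makes 3.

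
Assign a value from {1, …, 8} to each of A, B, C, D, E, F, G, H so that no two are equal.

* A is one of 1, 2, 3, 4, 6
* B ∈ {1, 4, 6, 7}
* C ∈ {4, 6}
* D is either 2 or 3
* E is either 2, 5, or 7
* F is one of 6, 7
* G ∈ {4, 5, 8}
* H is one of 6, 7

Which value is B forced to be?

1

Among the 8 variables, 8 fits only G (and all 8 values in {1, 2, 3, 4, 5, 6, 7, 8} must be used), so G = 8.
Among the 7 still-open variables, 5 fits only E (and all 7 values in {1, 2, 3, 4, 5, 6, 7} must be used), so E = 5.
The 2 variables F and H are confined to {6, 7}, which locks those values in; drop them from A, B, C.
C has just one choice, so C = 4. So A, B can't be 4.
So B = 1.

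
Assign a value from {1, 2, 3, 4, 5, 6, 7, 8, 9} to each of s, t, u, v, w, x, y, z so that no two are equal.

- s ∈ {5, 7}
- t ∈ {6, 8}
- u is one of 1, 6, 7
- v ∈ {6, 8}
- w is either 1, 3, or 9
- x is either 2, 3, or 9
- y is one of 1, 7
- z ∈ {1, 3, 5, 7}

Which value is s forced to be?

5

The 8 variables together cover exactly {1, 2, 3, 5, 6, 7, 8, 9} — 8 values for 8 variables — and 2 appears only in x's list, so x = 2.
Among the 7 still-open variables, 9 fits only w (and all 7 values in {1, 3, 5, 6, 7, 8, 9} must be used), so w = 9.
Among the 6 still-open variables, 3 fits only z (and all 6 values in {1, 3, 5, 6, 7, 8} must be used), so z = 3.
The 5 still-open variables together cover exactly {1, 5, 6, 7, 8} — 5 values for 5 variables — and 5 appears only in s's list, so s = 5.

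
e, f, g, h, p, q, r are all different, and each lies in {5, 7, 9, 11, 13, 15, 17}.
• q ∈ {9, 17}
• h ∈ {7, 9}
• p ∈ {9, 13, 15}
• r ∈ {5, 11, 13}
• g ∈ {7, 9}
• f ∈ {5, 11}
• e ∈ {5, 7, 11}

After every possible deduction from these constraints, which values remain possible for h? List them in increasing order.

The 7 variables draw from only 7 values {5, 7, 9, 11, 13, 15, 17}, so each is used; only p can be 15, hence p = 15.
The 6 still-open variables draw from only 6 values {5, 7, 9, 11, 13, 17}, so each is used; only r can be 13, hence r = 13.
Among the 5 still-open variables, 17 fits only q (and all 5 values in {5, 7, 9, 11, 17} must be used), so q = 17.
g and h share exactly the 2 values {7, 9}; by pigeonhole those values go to them, so strike 7, 9 from e.
No further eliminations apply; h can still be any of 7, 9.

7, 9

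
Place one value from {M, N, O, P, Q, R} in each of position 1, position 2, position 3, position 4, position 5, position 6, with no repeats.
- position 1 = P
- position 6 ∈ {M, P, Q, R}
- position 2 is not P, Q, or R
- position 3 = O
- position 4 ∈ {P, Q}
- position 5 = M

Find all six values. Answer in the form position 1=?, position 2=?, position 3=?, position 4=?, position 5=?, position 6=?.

position 1=P, position 2=N, position 3=O, position 4=Q, position 5=M, position 6=R

position 1 has just one choice, so position 1 = P. Remove P from position 4, position 6.
That leaves position 3 = O. Eliminate O elsewhere: position 2.
position 4 must be Q (only option left). Remove Q from position 6.
position 5's domain is down to {M}, so position 5 = M. Eliminate M elsewhere: position 2, position 6.
position 6 must be R (only option left).
position 2's domain is down to {N}, so position 2 = N.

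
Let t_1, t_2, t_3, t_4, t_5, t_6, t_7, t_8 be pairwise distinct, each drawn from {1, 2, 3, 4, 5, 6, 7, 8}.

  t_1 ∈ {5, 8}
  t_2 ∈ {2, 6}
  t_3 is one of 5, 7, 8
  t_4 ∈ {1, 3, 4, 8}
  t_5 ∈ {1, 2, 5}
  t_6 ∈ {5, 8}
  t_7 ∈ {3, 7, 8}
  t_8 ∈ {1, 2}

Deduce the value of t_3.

7

The 8 variables together cover exactly {1, 2, 3, 4, 5, 6, 7, 8} — 8 values for 8 variables — and 4 appears only in t_4's list, so t_4 = 4.
Among the 7 still-open variables, 3 fits only t_7 (and all 7 values in {1, 2, 3, 5, 6, 7, 8} must be used), so t_7 = 3.
Among the 6 still-open variables, 6 fits only t_2 (and all 6 values in {1, 2, 5, 6, 7, 8} must be used), so t_2 = 6.
The 5 still-open variables draw from only 5 values {1, 2, 5, 7, 8}, so each is used; only t_3 can be 7, hence t_3 = 7.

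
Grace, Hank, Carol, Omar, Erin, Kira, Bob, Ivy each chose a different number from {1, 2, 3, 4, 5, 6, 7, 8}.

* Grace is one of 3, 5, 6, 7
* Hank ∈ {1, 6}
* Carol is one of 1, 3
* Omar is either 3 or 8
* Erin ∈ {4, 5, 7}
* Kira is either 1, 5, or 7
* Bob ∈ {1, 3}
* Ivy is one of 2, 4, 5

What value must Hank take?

6

The 8 variables together cover exactly {1, 2, 3, 4, 5, 6, 7, 8} — 8 values for 8 variables — and 2 appears only in Ivy's list, so Ivy = 2.
The 7 still-open variables draw from only 7 values {1, 3, 4, 5, 6, 7, 8}, so each is used; only Erin can be 4, hence Erin = 4.
Among the 6 still-open variables, 8 fits only Omar (and all 6 values in {1, 3, 5, 6, 7, 8} must be used), so Omar = 8.
Carol and Bob share exactly the 2 values {1, 3}; by pigeonhole those values go to them, so strike 1, 3 from Grace, Hank, Kira.
So Hank = 6.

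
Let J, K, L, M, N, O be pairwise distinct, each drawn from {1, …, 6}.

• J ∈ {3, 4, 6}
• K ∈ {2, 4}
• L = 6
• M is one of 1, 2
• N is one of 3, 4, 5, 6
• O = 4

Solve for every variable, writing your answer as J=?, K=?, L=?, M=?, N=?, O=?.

L's domain is down to {6}, so L = 6. Eliminate 6 elsewhere: J, N.
O's domain is down to {4}, so O = 4. Remove 4 from J, K, N.
J has just one choice, so J = 3. Strike 3 from N.
K has just one choice, so K = 2. Eliminate 2 elsewhere: M.
M has just one choice, so M = 1.
N has just one choice, so N = 5.

J=3, K=2, L=6, M=1, N=5, O=4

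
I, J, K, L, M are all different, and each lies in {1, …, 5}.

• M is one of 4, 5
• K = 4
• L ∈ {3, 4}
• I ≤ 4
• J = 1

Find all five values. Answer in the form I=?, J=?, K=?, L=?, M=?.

J has just one choice, so J = 1. So I can't be 1.
K must be 4 (only option left). Eliminate 4 elsewhere: I, L, M.
That leaves L = 3. So I can't be 3.
That leaves M = 5.
I has just one choice, so I = 2.

I=2, J=1, K=4, L=3, M=5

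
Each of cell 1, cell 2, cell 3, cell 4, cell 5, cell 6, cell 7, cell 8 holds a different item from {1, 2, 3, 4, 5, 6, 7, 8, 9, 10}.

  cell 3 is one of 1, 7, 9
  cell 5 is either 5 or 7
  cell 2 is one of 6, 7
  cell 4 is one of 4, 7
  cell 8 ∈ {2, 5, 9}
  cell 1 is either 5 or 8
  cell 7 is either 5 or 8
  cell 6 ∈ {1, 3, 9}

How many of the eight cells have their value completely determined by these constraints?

3

cell 1 and cell 7 between them cover only {5, 8} — a naked pair. Remove those values from cell 5, cell 8.
cell 5's domain is down to {7}, so cell 5 = 7. So cell 2, cell 3, cell 4 can't be 7.
That leaves cell 2 = 6.
That leaves cell 4 = 4.
Determined: cell 2=6, cell 4=4, cell 5=7. The other cells each still have more than one consistent value. That makes 3.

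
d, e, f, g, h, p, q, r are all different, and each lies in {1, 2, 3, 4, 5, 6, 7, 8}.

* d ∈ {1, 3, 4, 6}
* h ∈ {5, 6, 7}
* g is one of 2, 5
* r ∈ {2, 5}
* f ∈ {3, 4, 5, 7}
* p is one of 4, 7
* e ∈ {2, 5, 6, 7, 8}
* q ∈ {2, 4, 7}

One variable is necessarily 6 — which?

The 8 variables draw from only 8 values {1, 2, 3, 4, 5, 6, 7, 8}, so each is used; only d can be 1, hence d = 1.
The 7 still-open variables together cover exactly {2, 3, 4, 5, 6, 7, 8} — 7 values for 7 variables — and 3 appears only in f's list, so f = 3.
The 6 still-open variables draw from only 6 values {2, 4, 5, 6, 7, 8}, so each is used; only e can be 8, hence e = 8.
Among the 5 still-open variables, 6 fits only h (and all 5 values in {2, 4, 5, 6, 7} must be used), so h = 6.

h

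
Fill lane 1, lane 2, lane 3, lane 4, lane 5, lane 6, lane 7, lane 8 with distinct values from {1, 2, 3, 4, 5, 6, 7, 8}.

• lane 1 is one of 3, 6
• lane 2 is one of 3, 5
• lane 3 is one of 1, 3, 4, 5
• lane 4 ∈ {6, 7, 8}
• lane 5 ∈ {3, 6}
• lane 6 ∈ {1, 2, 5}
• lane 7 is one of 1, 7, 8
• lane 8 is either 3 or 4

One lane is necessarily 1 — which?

The 8 variables together cover exactly {1, 2, 3, 4, 5, 6, 7, 8} — 8 values for 8 variables — and 2 appears only in lane 6's list, so lane 6 = 2.
lane 1 and lane 5 share exactly the 2 values {3, 6}; by pigeonhole those values go to them, so strike 3, 6 from lane 2, lane 3, lane 4, lane 8.
That leaves lane 2 = 5. Eliminate 5 elsewhere: lane 3.
lane 8 must be 4 (only option left). So lane 3 can't be 4.
So 1 goes to lane 3.

lane 3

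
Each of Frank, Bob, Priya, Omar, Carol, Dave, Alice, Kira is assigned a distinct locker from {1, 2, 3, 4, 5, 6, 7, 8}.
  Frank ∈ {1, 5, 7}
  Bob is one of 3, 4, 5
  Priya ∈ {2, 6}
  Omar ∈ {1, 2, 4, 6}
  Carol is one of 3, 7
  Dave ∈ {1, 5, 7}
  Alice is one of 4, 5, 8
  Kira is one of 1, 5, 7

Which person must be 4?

Bob

The 8 variables draw from only 8 values {1, 2, 3, 4, 5, 6, 7, 8}, so each is used; only Alice can be 8, hence Alice = 8.
Frank, Dave, Kira between them cover only {1, 5, 7} — a naked triple. Remove those values from Bob, Omar, Carol.
Carol must be 3 (only option left). Strike 3 from Bob.
So 4 goes to Bob.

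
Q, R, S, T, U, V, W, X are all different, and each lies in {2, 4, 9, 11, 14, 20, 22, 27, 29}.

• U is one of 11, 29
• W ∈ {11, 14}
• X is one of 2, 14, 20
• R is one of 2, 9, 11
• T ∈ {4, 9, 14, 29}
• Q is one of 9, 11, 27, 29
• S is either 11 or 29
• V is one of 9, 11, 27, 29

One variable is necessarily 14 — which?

Among the 8 variables, 4 fits only T (and all 8 values in {2, 4, 9, 11, 14, 20, 27, 29} must be used), so T = 4.
Among the 7 still-open variables, 20 fits only X (and all 7 values in {2, 9, 11, 14, 20, 27, 29} must be used), so X = 20.
Among the 6 still-open variables, 2 fits only R (and all 6 values in {2, 9, 11, 14, 27, 29} must be used), so R = 2.
The 5 still-open variables together cover exactly {9, 11, 14, 27, 29} — 5 values for 5 variables — and 14 appears only in W's list, so W = 14.

W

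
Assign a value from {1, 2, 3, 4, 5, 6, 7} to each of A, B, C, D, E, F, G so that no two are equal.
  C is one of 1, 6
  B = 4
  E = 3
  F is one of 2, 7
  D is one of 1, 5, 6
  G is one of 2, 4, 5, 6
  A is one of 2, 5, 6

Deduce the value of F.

B must be 4 (only option left). Eliminate 4 elsewhere: G.
E must be 3 (only option left).
The 5 still-open variables together cover exactly {1, 2, 5, 6, 7} — 5 values for 5 variables — and 7 appears only in F's list, so F = 7.

7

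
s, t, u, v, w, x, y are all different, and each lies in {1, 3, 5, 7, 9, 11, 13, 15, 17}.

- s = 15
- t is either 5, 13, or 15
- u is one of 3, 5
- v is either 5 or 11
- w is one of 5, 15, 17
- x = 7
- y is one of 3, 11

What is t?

13

s's domain is down to {15}, so s = 15. Remove 15 from t, w.
x must be 7 (only option left).
Among the 5 still-open variables, 13 fits only t (and all 5 values in {3, 5, 11, 13, 17} must be used), so t = 13.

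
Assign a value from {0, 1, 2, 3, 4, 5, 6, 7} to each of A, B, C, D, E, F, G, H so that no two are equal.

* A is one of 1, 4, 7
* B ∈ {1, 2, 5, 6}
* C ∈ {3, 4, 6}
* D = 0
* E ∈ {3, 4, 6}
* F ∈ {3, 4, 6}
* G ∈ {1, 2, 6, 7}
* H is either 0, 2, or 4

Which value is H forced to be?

D's domain is down to {0}, so D = 0. Remove 0 from H.
The 7 still-open variables draw from only 7 values {1, 2, 3, 4, 5, 6, 7}, so each is used; only B can be 5, hence B = 5.
C, E, F between them cover only {3, 4, 6} — a naked triple. Remove those values from A, G, H.
So H = 2.

2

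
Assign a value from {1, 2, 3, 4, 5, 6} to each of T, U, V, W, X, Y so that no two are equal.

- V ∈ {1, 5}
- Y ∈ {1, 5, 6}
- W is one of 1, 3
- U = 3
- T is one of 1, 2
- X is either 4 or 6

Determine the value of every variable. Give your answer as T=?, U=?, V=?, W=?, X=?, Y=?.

T=2, U=3, V=5, W=1, X=4, Y=6

U has just one choice, so U = 3. Strike 3 from W.
W must be 1 (only option left). Strike 1 from T, V, Y.
T's domain is down to {2}, so T = 2.
V's domain is down to {5}, so V = 5. Strike 5 from Y.
Y's domain is down to {6}, so Y = 6. Strike 6 from X.
X must be 4 (only option left).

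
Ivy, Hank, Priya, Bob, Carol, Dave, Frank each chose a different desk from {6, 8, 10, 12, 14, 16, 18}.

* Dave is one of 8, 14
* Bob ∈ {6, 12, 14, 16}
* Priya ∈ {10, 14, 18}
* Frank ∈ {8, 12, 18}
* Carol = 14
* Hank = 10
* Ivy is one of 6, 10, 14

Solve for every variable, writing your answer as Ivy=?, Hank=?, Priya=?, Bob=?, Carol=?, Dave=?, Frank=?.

Ivy=6, Hank=10, Priya=18, Bob=16, Carol=14, Dave=8, Frank=12

Hank has just one choice, so Hank = 10. Strike 10 from Ivy, Priya.
Carol has just one choice, so Carol = 14. Strike 14 from Ivy, Priya, Bob, Dave.
That leaves Dave = 8. So Frank can't be 8.
That leaves Ivy = 6. Remove 6 from Bob.
Priya has just one choice, so Priya = 18. So Frank can't be 18.
Frank must be 12 (only option left). Remove 12 from Bob.
Bob must be 16 (only option left).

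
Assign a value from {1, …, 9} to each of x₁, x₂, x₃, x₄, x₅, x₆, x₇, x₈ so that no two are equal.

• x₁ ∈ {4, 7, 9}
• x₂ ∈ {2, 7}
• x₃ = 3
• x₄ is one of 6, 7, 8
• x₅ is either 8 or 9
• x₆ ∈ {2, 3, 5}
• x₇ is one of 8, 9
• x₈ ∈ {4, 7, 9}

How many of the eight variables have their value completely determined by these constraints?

x₃ has just one choice, so x₃ = 3. Strike 3 from x₆.
The 7 still-open variables draw from only 7 values {2, 4, 5, 6, 7, 8, 9}, so each is used; only x₆ can be 5, hence x₆ = 5.
The 6 still-open variables draw from only 6 values {2, 4, 6, 7, 8, 9}, so each is used; only x₂ can be 2, hence x₂ = 2.
Among the 5 still-open variables, 6 fits only x₄ (and all 5 values in {4, 6, 7, 8, 9} must be used), so x₄ = 6.
x₅ and x₇ share exactly the 2 values {8, 9}; by pigeonhole those values go to them, so strike 8, 9 from x₁, x₈.
Determined: x₂=2, x₃=3, x₄=6, x₆=5. The other variables each still have more than one consistent value. That makes 4.

4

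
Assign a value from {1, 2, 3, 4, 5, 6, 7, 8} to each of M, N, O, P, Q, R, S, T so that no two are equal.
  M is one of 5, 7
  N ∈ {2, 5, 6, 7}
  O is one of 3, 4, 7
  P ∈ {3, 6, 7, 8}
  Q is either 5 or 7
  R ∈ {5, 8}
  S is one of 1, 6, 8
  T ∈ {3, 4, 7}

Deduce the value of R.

The 8 variables draw from only 8 values {1, 2, 3, 4, 5, 6, 7, 8}, so each is used; only S can be 1, hence S = 1.
The 7 still-open variables draw from only 7 values {2, 3, 4, 5, 6, 7, 8}, so each is used; only N can be 2, hence N = 2.
The 6 still-open variables together cover exactly {3, 4, 5, 6, 7, 8} — 6 values for 6 variables — and 6 appears only in P's list, so P = 6.
The 5 still-open variables draw from only 5 values {3, 4, 5, 7, 8}, so each is used; only R can be 8, hence R = 8.

8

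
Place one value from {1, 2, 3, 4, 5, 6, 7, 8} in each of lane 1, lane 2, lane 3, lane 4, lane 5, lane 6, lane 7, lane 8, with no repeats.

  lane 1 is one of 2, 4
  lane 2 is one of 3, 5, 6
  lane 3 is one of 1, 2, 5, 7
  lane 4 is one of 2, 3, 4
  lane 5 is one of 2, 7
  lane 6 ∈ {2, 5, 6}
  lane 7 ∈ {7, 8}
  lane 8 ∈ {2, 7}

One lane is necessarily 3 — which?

lane 4

Among the 8 variables, 1 fits only lane 3 (and all 8 values in {1, 2, 3, 4, 5, 6, 7, 8} must be used), so lane 3 = 1.
The 7 still-open variables draw from only 7 values {2, 3, 4, 5, 6, 7, 8}, so each is used; only lane 7 can be 8, hence lane 7 = 8.
lane 5 and lane 8 between them cover only {2, 7} — a naked pair. Remove those values from lane 1, lane 4, lane 6.
That leaves lane 1 = 4. So lane 4 can't be 4.
So 3 goes to lane 4.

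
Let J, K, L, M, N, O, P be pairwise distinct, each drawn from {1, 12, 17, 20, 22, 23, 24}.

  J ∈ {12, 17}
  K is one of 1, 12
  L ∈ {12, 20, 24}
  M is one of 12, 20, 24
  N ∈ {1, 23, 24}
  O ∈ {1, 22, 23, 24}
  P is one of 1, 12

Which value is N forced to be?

Among the 7 variables, 17 fits only J (and all 7 values in {1, 12, 17, 20, 22, 23, 24} must be used), so J = 17.
Among the 6 still-open variables, 22 fits only O (and all 6 values in {1, 12, 20, 22, 23, 24} must be used), so O = 22.
The 5 still-open variables draw from only 5 values {1, 12, 20, 23, 24}, so each is used; only N can be 23, hence N = 23.

23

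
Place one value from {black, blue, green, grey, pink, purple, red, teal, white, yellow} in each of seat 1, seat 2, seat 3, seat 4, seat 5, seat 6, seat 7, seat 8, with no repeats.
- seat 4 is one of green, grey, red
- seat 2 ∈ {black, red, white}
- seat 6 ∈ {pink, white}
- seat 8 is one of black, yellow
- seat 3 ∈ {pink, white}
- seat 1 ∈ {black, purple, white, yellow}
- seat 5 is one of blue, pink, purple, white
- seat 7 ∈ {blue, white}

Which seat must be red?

seat 2

The 2 variables seat 3 and seat 6 are confined to {pink, white}, which locks those values in; drop them from seat 1, seat 2, seat 5, seat 7.
That leaves seat 7 = blue. Remove blue from seat 5.
seat 5's domain is down to {purple}, so seat 5 = purple. Strike purple from seat 1.
seat 1 and seat 8 between them cover only {black, yellow} — a naked pair. Remove those values from seat 2.
So red goes to seat 2.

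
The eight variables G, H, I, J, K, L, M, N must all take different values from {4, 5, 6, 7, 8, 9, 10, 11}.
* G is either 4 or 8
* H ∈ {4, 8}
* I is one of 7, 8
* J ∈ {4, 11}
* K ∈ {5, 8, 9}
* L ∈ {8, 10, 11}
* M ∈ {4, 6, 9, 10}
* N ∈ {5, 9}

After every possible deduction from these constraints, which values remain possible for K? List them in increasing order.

5, 9

The 8 variables together cover exactly {4, 5, 6, 7, 8, 9, 10, 11} — 8 values for 8 variables — and 6 appears only in M's list, so M = 6.
Among the 7 still-open variables, 7 fits only I (and all 7 values in {4, 5, 7, 8, 9, 10, 11} must be used), so I = 7.
Among the 6 still-open variables, 10 fits only L (and all 6 values in {4, 5, 8, 9, 10, 11} must be used), so L = 10.
Among the 5 still-open variables, 11 fits only J (and all 5 values in {4, 5, 8, 9, 11} must be used), so J = 11.
G and H between them cover only {4, 8} — a naked pair. Remove those values from K.
No further eliminations apply; K can still be any of 5, 9.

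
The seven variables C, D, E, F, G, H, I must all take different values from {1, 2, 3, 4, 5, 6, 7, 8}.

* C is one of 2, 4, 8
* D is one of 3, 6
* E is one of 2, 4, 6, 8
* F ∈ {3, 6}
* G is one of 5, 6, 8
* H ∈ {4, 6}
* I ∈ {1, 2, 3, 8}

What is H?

The 7 variables together cover exactly {1, 2, 3, 4, 5, 6, 8} — 7 values for 7 variables — and 1 appears only in I's list, so I = 1.
The 6 still-open variables draw from only 6 values {2, 3, 4, 5, 6, 8}, so each is used; only G can be 5, hence G = 5.
D and F share exactly the 2 values {3, 6}; by pigeonhole those values go to them, so strike 3, 6 from E, H.
So H = 4.

4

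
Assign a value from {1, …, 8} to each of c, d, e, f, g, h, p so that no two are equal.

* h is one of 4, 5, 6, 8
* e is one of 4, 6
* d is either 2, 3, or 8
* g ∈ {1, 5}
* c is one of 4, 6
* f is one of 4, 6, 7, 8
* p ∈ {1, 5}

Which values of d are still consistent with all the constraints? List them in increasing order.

c and e share exactly the 2 values {4, 6}; by pigeonhole those values go to them, so strike 4, 6 from f, h.
g and p between them cover only {1, 5} — a naked pair. Remove those values from h.
That leaves h = 8. Eliminate 8 elsewhere: d, f.
f must be 7 (only option left).
No further eliminations apply; d can still be any of 2, 3.

2, 3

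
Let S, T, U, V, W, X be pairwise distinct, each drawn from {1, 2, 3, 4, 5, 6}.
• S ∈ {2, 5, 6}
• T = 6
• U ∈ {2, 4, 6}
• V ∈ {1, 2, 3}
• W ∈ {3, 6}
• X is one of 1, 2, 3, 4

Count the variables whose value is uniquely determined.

T's domain is down to {6}, so T = 6. Remove 6 from S, U, W.
W must be 3 (only option left). Eliminate 3 elsewhere: V, X.
The 4 still-open variables draw from only 4 values {1, 2, 4, 5}, so each is used; only S can be 5, hence S = 5.
Determined: S=5, T=6, W=3. The other variables each still have more than one consistent value. That makes 3.

3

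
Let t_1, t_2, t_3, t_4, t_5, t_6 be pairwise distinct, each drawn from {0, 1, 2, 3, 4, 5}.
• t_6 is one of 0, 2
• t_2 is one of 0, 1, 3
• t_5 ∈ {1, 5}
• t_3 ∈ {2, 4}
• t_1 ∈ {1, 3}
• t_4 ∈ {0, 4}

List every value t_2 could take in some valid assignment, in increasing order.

Among the 6 variables, 5 fits only t_5 (and all 6 values in {0, 1, 2, 3, 4, 5} must be used), so t_5 = 5.
t_3, t_4, t_6 share exactly the 3 values {0, 2, 4}; by pigeonhole those values go to them, so strike 0, 2, 4 from t_2.
No further eliminations apply; t_2 can still be any of 1, 3.

1, 3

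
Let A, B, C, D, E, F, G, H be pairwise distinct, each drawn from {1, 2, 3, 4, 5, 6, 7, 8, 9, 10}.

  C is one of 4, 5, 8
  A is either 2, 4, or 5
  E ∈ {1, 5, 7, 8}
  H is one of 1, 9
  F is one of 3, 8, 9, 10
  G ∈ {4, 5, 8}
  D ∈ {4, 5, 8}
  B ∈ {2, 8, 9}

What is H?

1

C, D, G between them cover only {4, 5, 8} — a naked triple. Remove those values from A, B, E, F.
A has just one choice, so A = 2. So B can't be 2.
B's domain is down to {9}, so B = 9. Remove 9 from F, H.
So H = 1.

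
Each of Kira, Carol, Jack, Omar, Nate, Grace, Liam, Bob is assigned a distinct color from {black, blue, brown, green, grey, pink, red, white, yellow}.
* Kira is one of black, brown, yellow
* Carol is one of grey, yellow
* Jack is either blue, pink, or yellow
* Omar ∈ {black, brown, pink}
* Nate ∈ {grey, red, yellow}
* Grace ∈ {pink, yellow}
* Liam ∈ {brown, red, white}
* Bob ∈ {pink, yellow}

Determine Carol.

The 8 variables together cover exactly {black, blue, brown, grey, pink, red, white, yellow} — 8 values for 8 variables — and blue appears only in Jack's list, so Jack = blue.
The 7 still-open variables together cover exactly {black, brown, grey, pink, red, white, yellow} — 7 values for 7 variables — and white appears only in Liam's list, so Liam = white.
The 6 still-open variables draw from only 6 values {black, brown, grey, pink, red, yellow}, so each is used; only Nate can be red, hence Nate = red.
Among the 5 still-open variables, grey fits only Carol (and all 5 values in {black, brown, grey, pink, yellow} must be used), so Carol = grey.

grey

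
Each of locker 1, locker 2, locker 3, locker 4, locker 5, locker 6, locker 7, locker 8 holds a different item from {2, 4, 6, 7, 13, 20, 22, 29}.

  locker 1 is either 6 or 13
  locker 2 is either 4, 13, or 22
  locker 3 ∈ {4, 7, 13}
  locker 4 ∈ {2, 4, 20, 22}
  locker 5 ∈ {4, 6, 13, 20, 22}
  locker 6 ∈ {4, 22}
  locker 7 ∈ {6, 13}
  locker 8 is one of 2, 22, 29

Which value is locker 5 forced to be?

The 8 variables together cover exactly {2, 4, 6, 7, 13, 20, 22, 29} — 8 values for 8 variables — and 7 appears only in locker 3's list, so locker 3 = 7.
The 7 still-open variables draw from only 7 values {2, 4, 6, 13, 20, 22, 29}, so each is used; only locker 8 can be 29, hence locker 8 = 29.
The 6 still-open variables together cover exactly {2, 4, 6, 13, 20, 22} — 6 values for 6 variables — and 2 appears only in locker 4's list, so locker 4 = 2.
The 5 still-open variables together cover exactly {4, 6, 13, 20, 22} — 5 values for 5 variables — and 20 appears only in locker 5's list, so locker 5 = 20.

20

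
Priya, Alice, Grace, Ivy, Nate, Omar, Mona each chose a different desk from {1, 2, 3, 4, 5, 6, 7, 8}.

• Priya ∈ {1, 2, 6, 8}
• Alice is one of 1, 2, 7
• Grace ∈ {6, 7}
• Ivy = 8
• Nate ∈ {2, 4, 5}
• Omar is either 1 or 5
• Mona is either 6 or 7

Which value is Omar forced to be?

5

Ivy must be 8 (only option left). Strike 8 from Priya.
Among the 6 still-open variables, 4 fits only Nate (and all 6 values in {1, 2, 4, 5, 6, 7} must be used), so Nate = 4.
The 5 still-open variables together cover exactly {1, 2, 5, 6, 7} — 5 values for 5 variables — and 5 appears only in Omar's list, so Omar = 5.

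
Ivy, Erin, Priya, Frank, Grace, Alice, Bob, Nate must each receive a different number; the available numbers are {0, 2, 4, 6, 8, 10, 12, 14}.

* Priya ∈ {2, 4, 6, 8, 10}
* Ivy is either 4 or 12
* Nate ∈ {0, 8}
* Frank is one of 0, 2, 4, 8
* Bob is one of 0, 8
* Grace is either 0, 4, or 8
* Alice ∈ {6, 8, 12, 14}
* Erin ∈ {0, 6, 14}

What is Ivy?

12

The 8 variables together cover exactly {0, 2, 4, 6, 8, 10, 12, 14} — 8 values for 8 variables — and 10 appears only in Priya's list, so Priya = 10.
The 7 still-open variables together cover exactly {0, 2, 4, 6, 8, 12, 14} — 7 values for 7 variables — and 2 appears only in Frank's list, so Frank = 2.
Bob and Nate share exactly the 2 values {0, 8}; by pigeonhole those values go to them, so strike 0, 8 from Erin, Grace, Alice.
That leaves Grace = 4. So Ivy can't be 4.
So Ivy = 12.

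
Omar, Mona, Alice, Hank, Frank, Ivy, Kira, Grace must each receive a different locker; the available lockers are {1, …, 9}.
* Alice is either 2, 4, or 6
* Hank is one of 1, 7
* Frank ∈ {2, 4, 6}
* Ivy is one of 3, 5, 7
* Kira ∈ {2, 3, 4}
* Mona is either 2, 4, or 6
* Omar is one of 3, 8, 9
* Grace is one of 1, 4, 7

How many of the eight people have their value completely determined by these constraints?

2

Mona, Alice, Frank share exactly the 3 values {2, 4, 6}; by pigeonhole those values go to them, so strike 2, 4, 6 from Kira, Grace.
Kira has just one choice, so Kira = 3. Remove 3 from Omar, Ivy.
The 2 variables Hank and Grace are confined to {1, 7}, which locks those values in; drop them from Ivy.
Ivy's domain is down to {5}, so Ivy = 5.
Determined: Ivy=5, Kira=3. The other people each still have more than one consistent value. That makes 2.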